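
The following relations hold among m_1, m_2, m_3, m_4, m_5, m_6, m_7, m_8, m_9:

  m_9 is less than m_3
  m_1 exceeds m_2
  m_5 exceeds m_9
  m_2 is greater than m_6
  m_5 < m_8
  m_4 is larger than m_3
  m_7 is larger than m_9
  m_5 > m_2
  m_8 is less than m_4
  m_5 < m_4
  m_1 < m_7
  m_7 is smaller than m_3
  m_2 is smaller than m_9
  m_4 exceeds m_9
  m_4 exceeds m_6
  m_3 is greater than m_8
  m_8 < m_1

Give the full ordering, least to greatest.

m_6 < m_2 < m_9 < m_5 < m_8 < m_1 < m_7 < m_3 < m_4

The consecutive links are each given: m_6 < m_2; m_2 < m_9; m_9 < m_5; m_5 < m_8; m_8 < m_1; m_1 < m_7; m_7 < m_3; m_3 < m_4.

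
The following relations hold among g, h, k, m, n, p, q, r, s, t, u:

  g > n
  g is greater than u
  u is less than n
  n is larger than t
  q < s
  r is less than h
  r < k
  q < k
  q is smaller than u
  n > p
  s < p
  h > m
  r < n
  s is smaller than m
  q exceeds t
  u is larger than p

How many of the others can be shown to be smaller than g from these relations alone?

7

From g the given relations immediately reach u, n.
From those, r, t, q, p — 6 in total.
From those, s — 7 in total.
No other element is forced below g by the given relations, so the count is 7.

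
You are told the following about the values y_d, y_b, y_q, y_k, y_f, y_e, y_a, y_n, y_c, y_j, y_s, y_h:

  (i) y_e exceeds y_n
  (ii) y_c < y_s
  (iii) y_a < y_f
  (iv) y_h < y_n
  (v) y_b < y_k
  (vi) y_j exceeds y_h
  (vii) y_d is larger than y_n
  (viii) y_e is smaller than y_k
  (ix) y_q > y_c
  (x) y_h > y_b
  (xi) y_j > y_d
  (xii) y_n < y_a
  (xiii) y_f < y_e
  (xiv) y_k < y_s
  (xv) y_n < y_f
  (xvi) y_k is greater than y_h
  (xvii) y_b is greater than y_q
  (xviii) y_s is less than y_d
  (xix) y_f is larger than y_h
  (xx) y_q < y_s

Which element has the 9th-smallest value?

y_k

Chaining the given pairs: y_c < y_q < y_b < y_h < y_n < y_a < y_f < y_e < y_k < y_s < y_d < y_j.
Counting 9 from the smallest end gives y_k.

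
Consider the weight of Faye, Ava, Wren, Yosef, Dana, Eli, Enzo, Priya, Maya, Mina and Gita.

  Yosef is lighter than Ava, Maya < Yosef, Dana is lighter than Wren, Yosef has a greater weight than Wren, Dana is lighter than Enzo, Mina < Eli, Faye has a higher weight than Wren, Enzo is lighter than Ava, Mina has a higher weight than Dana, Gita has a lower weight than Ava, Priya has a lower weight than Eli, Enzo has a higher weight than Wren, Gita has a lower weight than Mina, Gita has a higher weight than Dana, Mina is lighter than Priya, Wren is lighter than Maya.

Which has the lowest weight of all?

Chaining upward from Dana: directly above it, Gita, Wren, Enzo, Mina; then Maya, Faye, Yosef, Ava, Priya, Eli.
That covers every other element, and nothing is given below Dana, so Dana is the lowest weight.

Dana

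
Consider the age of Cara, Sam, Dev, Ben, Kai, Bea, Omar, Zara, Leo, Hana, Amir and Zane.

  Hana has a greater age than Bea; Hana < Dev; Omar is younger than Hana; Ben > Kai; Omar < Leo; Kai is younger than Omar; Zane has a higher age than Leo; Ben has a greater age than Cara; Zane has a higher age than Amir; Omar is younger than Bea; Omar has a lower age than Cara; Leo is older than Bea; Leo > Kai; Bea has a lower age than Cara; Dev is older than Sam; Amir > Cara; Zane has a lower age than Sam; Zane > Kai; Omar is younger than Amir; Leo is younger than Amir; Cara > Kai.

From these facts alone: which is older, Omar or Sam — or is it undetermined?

Sam

Omar < Bea and Bea < Leo give Omar < Leo.
With Leo < Amir: Omar < Bea < Leo < Amir.
With Amir < Zane: Omar < Bea < Leo < Amir < Zane.
Then Zane < Sam extends the chain to Sam.
So Sam is older.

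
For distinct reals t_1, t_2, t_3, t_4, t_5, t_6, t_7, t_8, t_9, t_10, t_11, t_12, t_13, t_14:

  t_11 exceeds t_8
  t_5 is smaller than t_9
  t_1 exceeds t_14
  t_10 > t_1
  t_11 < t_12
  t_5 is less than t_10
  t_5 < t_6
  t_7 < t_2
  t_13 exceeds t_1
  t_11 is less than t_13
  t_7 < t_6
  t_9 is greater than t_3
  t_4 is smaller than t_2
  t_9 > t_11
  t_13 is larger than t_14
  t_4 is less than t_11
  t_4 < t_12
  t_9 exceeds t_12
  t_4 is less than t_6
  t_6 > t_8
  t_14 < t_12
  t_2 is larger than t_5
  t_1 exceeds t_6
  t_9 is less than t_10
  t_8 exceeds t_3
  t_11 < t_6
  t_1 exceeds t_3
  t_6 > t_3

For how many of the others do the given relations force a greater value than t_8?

Directly above t_8: t_11, t_6.
One step further: t_12, t_1, t_9, t_13 (6 so far).
One step further: t_10 (7 so far).
No other element is forced above t_8 by the given relations, so the count is 7.

7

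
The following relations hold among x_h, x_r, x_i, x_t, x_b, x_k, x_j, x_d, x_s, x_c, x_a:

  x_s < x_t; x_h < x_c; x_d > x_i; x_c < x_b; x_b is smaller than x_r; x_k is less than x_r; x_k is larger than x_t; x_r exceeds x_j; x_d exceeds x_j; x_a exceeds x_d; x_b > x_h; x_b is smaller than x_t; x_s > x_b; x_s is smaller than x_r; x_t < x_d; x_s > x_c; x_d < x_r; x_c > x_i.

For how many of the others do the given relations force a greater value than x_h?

8

The elements the relations force above x_h are x_c, x_b, x_s, x_t, x_d, x_a, x_k, x_r — no chain reaches any other.
That is 8.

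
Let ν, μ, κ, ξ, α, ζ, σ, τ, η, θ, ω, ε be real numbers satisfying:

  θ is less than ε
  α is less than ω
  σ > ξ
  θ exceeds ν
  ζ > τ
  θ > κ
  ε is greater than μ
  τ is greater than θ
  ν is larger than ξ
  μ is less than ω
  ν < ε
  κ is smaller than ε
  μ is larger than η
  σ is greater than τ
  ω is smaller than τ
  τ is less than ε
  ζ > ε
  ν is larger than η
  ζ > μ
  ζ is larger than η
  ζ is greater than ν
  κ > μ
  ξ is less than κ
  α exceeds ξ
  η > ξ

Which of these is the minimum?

α is not least since ξ < α; η is not least since ξ < η; μ is not least since η < μ; ω is not least since μ < ω; ν is not least since ξ < ν; κ is not least since μ < κ; θ is not least since ν < θ; τ is not least since ω < τ; ε is not least since τ < ε; ζ is not least since μ < ζ; σ is not least since ξ < σ.
Only ξ has nothing below it, so ξ is the minimum.

ξ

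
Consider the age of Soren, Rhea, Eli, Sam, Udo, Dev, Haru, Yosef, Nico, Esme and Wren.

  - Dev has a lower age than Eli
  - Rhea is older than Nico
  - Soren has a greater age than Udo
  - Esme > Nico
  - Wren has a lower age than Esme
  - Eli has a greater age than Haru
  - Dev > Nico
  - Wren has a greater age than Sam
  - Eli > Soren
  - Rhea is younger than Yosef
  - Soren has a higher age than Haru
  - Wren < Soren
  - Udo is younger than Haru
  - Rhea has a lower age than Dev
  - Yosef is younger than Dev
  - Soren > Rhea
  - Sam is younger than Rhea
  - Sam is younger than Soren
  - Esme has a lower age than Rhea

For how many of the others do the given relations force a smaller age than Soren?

7

Directly below Soren: Sam, Udo, Haru, Wren, Rhea.
One step further: Nico, Esme (7 so far).
Nothing else is reachable below Soren; 7 in all.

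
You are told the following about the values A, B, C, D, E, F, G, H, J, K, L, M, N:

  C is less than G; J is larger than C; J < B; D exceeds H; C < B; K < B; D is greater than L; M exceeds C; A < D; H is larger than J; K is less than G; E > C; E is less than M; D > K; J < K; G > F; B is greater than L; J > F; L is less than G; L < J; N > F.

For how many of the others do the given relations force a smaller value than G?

Directly below G: F, C, L, K.
One step further: J (5 so far).
Nothing else is reachable below G; 5 in all.

5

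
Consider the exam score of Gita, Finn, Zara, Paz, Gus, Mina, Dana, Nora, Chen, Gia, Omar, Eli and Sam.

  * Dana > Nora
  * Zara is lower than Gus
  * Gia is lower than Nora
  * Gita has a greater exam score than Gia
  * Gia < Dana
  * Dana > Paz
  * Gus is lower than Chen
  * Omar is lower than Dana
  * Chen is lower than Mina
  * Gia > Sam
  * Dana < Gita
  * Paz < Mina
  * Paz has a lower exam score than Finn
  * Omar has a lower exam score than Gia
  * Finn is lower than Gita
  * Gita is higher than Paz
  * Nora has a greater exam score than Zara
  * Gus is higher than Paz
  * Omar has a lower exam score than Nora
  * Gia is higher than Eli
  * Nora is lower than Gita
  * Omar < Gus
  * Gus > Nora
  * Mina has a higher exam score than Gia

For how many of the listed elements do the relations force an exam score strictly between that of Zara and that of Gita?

The relations place Zara below Gita. An element lies strictly between them when it is forced above Zara and also forced below Gita.
Above Zara: {Nora, Dana, Gus, Chen, Mina}. Below Gita: {Paz, Sam, Omar, Eli, Gia, Nora, Dana, Finn}.
Intersection: {Nora, Dana} — 2.

2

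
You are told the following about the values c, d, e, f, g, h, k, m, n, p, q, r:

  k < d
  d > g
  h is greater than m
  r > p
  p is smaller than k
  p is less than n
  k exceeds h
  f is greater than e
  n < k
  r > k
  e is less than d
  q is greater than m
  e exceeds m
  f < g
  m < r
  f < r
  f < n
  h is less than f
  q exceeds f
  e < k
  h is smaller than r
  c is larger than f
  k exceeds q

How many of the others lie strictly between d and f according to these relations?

4

The relations place f below d. An element lies strictly between them when it is forced above f and also forced below d.
Above f: {g, c, q, n, k, r}. Below d: {m, h, e, g, p, q, n, k}.
Intersection: {g, q, n, k} — 4.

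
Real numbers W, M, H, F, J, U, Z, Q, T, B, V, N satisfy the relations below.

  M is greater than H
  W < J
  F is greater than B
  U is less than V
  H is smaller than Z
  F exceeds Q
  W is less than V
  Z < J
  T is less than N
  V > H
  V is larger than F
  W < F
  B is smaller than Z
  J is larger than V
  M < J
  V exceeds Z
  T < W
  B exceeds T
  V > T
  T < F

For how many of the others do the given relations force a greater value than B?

The elements the relations force above B are Z, F, V, J — no chain reaches any other.
That is 4.

4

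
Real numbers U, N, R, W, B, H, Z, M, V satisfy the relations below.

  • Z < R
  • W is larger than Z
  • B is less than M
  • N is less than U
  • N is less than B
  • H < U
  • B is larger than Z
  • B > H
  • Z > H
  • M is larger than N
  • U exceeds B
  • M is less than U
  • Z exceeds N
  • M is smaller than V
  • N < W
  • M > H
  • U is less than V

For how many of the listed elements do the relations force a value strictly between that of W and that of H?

The relations place H below W. An element lies strictly between them when it is forced above H and also forced below W.
Above H: {Z, B, M, U, V, R}. Below W: {N, Z}.
Intersection: {Z} — 1.

1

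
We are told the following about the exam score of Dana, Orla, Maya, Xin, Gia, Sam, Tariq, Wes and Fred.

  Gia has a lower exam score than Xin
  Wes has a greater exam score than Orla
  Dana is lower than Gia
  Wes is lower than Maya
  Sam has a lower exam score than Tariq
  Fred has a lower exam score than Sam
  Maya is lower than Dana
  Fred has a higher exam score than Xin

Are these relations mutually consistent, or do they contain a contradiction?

Every relation is compatible with Orla < Wes < Maya < Dana < Gia < Xin < Fred < Sam < Tariq; the set is consistent.

consistent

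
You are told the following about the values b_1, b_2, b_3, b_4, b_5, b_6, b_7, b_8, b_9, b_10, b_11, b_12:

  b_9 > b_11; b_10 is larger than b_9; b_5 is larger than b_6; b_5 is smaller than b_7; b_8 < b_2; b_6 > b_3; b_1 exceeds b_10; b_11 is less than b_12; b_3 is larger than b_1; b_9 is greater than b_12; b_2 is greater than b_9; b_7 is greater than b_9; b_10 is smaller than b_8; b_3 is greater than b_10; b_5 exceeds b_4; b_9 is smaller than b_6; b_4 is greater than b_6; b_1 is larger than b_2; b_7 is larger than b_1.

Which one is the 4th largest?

b_6

Piecing the relations together gives one ordering: b_11 < b_12 < b_9 < b_10 < b_8 < b_2 < b_1 < b_3 < b_6 < b_4 < b_5 < b_7.
The 4th largest is b_6.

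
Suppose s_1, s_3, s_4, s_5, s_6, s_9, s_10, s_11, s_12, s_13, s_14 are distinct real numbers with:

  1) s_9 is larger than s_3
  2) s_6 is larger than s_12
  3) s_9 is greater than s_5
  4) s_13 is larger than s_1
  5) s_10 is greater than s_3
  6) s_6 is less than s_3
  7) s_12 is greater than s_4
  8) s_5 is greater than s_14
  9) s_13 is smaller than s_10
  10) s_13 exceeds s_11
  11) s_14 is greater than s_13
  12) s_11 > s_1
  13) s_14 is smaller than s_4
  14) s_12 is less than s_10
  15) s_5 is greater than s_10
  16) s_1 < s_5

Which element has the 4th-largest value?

Piecing the relations together gives one ordering: s_1 < s_11 < s_13 < s_14 < s_4 < s_12 < s_6 < s_3 < s_10 < s_5 < s_9.
Counting 4 from the largest end gives s_3.

s_3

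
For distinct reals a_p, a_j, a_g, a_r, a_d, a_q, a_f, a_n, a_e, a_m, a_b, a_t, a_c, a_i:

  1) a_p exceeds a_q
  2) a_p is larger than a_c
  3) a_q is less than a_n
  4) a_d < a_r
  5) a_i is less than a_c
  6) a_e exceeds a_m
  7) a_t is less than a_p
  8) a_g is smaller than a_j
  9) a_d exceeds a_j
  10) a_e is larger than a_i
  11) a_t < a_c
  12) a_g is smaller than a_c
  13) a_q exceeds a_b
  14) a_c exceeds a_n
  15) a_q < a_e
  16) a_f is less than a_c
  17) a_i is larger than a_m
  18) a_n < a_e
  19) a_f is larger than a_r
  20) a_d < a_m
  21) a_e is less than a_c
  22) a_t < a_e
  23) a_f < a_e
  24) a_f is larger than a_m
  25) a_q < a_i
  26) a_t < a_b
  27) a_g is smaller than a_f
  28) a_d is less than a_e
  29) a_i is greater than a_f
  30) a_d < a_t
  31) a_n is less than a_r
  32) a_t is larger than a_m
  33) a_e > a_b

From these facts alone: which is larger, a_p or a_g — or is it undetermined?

The relevant relations are a_g < a_j; a_j < a_d; a_d < a_m; a_m < a_t; a_t < a_b; a_b < a_q; a_q < a_n; a_n < a_r; a_r < a_f; a_f < a_i; a_i < a_e; a_e < a_c; a_c < a_p.
Chaining these gives a_g < a_j < a_d < a_m < a_t < a_b < a_q < a_n < a_r < a_f < a_i < a_e < a_c < a_p.
So a_p is larger.

a_p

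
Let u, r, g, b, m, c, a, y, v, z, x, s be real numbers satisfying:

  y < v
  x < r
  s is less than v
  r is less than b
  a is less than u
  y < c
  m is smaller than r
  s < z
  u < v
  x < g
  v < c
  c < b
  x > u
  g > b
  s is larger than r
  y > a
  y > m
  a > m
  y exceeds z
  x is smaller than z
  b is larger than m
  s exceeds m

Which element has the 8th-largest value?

r

Chaining the given pairs: m < a < u < x < r < s < z < y < v < c < b < g.
Counting 8 from the largest end gives r.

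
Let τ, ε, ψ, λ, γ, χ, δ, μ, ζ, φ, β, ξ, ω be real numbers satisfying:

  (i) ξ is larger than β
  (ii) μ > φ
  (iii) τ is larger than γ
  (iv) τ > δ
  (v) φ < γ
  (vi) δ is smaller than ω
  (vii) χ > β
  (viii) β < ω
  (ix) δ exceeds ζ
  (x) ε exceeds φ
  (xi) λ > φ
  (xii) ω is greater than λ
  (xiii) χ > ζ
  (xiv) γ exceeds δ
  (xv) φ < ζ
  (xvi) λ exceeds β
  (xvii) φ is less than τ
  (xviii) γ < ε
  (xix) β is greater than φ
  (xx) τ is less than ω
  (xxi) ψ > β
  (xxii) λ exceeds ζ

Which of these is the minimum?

Chaining upward from φ: directly above it, ζ, β, γ, τ, λ, μ, ε; then δ, ξ, χ, ψ, ω.
That covers every other element, and nothing is given below φ, so φ is the minimum.

φ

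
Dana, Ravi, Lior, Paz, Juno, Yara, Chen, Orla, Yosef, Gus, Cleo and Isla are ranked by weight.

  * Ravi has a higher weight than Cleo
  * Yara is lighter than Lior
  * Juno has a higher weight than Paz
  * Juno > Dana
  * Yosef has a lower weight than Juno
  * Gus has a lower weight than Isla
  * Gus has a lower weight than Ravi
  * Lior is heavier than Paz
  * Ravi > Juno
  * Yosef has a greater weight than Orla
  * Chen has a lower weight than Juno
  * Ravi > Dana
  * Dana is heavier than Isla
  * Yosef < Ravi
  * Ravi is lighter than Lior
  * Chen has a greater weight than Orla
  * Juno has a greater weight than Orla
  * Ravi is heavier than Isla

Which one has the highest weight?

Lior

Orla is not greatest since Orla < Chen; Chen is not greatest since Chen < Juno; Paz is not greatest since Paz < Juno; Gus is not greatest since Gus < Isla; Isla is not greatest since Isla < Ravi; Dana is not greatest since Dana < Juno; Yosef is not greatest since Yosef < Ravi; Juno is not greatest since Juno < Ravi; Cleo is not greatest since Cleo < Ravi; Ravi is not greatest since Ravi < Lior; Yara is not greatest since Yara < Lior.
Only Lior has nothing above it, so Lior is the highest weight.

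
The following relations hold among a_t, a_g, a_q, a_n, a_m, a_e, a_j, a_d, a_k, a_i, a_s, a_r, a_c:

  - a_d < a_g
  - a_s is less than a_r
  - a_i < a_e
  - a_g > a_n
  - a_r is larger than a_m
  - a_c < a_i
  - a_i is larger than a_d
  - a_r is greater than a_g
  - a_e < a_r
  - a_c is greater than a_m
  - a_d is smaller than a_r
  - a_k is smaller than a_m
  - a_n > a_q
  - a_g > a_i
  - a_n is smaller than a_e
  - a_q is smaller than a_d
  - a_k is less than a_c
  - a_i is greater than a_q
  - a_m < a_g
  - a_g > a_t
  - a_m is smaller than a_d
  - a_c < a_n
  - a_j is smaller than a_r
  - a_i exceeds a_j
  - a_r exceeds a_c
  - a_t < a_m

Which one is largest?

Chaining downward from a_r: directly below it, a_j, a_m, a_d, a_s, a_c, a_e, a_g; then a_t, a_q, a_k, a_n, a_i.
That covers every other element, and nothing is given above a_r, so a_r is the largest.

a_r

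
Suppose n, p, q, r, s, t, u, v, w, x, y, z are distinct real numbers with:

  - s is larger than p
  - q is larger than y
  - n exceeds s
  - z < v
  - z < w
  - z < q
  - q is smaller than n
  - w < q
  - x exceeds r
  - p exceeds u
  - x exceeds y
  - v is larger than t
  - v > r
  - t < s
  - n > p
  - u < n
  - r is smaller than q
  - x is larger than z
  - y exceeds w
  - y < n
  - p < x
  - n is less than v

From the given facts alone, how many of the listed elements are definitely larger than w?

The elements the relations force above w are y, q, n, x, v — no chain reaches any other.
That is 5.

5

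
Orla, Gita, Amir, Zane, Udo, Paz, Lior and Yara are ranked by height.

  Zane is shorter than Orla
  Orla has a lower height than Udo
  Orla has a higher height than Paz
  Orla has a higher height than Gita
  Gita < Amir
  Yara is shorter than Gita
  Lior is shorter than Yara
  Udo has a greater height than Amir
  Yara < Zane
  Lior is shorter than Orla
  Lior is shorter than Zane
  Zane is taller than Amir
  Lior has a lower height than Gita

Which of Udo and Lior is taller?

Udo

Link the given pairs in sequence: Lior < Yara; Yara < Gita; Gita < Amir; Amir < Zane; Zane < Orla; Orla < Udo.
Together: Lior < Yara < Gita < Amir < Zane < Orla < Udo.
So Lior < Udo; Udo is the taller of the two.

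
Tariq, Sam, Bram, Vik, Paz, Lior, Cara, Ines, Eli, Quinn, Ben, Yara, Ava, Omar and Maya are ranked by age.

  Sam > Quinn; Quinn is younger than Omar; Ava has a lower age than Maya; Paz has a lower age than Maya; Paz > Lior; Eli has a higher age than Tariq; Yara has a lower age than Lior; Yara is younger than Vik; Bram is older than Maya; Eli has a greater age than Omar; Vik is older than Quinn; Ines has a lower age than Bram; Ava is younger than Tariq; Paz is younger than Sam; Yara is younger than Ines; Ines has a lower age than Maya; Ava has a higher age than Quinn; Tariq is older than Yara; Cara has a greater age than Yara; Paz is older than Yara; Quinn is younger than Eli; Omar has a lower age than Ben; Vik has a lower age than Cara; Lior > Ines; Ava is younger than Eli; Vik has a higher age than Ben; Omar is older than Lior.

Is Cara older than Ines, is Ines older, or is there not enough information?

Link the given pairs in sequence: Ines < Lior; Lior < Omar; Omar < Ben; Ben < Vik; Vik < Cara.
Chaining these gives Ines < Lior < Omar < Ben < Vik < Cara.
So Cara is older.

Cara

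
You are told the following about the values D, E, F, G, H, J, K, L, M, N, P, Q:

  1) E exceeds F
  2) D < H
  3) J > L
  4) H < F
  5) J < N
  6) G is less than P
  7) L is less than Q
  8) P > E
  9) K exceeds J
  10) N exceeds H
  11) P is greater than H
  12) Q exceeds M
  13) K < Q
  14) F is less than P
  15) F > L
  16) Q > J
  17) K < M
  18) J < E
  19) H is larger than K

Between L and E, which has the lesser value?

L < J < K < H < F < E, by transitivity through J, K, H, F.
So L < E; L is the smaller of the two.

L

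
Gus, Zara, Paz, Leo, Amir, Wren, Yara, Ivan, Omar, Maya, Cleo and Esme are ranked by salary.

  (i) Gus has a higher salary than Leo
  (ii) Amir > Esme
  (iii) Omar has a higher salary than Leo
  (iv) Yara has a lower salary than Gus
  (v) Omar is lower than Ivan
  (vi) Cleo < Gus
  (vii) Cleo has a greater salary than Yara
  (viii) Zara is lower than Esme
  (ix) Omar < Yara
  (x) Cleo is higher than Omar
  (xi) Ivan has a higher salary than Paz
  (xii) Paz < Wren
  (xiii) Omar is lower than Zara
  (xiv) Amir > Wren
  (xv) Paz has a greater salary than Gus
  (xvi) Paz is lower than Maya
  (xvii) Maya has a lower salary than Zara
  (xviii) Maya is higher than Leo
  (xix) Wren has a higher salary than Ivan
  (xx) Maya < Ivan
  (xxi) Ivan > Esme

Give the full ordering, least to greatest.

Leo < Omar < Yara < Cleo < Gus < Paz < Maya < Zara < Esme < Ivan < Wren < Amir

Nothing is placed below Leo, so it is least; from there Leo < Omar; Omar < Yara; Yara < Cleo; Cleo < Gus; Gus < Paz; Paz < Maya; Maya < Zara; Zara < Esme; Esme < Ivan; Ivan < Wren; Wren < Amir, each given directly.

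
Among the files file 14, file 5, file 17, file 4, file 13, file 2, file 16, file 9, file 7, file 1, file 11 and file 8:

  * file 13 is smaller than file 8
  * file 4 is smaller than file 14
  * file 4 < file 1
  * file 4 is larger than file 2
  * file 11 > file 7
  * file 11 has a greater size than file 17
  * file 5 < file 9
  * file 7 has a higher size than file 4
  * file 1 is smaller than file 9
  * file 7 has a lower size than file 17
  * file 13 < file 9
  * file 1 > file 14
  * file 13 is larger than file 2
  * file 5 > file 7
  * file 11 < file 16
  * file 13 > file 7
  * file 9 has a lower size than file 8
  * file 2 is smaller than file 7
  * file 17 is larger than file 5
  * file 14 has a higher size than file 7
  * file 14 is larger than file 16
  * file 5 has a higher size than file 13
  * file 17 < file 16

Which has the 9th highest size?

file 13

The consecutive relations fix a unique order: file 2 < file 4 < file 7 < file 13 < file 5 < file 17 < file 11 < file 16 < file 14 < file 1 < file 9 < file 8.
The 9th largest is file 13.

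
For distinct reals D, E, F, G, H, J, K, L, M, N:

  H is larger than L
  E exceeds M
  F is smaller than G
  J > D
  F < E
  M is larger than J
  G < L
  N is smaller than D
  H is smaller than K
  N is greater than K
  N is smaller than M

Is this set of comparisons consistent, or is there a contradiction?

Every relation is compatible with F < G < L < H < K < N < D < J < M < E; the set is consistent.

consistent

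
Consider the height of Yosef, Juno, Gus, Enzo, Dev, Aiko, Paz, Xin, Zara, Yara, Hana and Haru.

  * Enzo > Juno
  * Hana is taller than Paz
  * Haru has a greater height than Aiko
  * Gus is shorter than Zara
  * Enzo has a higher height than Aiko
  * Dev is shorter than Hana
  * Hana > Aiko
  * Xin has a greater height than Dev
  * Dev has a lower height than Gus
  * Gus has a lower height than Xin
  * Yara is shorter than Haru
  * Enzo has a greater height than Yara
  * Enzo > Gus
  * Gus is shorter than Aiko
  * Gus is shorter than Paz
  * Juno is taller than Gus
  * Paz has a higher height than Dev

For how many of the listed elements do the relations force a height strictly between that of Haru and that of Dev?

2

The relations place Dev below Haru. An element lies strictly between them when it is forced above Dev and also forced below Haru.
Above Dev: {Gus, Juno, Paz, Aiko, Zara, Enzo, Xin, Hana}. Below Haru: {Gus, Aiko, Yara}.
Intersection: {Gus, Aiko} — 2.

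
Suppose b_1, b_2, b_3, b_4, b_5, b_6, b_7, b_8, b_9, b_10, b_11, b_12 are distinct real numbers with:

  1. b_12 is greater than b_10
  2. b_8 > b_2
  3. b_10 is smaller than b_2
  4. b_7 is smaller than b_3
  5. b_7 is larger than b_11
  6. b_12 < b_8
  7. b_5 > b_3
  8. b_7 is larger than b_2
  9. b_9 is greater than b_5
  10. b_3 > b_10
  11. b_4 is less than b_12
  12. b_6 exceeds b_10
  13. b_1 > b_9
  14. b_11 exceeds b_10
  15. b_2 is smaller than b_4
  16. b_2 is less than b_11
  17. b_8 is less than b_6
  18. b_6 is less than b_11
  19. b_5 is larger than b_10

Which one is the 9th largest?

The consecutive relations fix a unique order: b_10 < b_2 < b_4 < b_12 < b_8 < b_6 < b_11 < b_7 < b_3 < b_5 < b_9 < b_1.
Counting 9 from the largest end gives b_12.

b_12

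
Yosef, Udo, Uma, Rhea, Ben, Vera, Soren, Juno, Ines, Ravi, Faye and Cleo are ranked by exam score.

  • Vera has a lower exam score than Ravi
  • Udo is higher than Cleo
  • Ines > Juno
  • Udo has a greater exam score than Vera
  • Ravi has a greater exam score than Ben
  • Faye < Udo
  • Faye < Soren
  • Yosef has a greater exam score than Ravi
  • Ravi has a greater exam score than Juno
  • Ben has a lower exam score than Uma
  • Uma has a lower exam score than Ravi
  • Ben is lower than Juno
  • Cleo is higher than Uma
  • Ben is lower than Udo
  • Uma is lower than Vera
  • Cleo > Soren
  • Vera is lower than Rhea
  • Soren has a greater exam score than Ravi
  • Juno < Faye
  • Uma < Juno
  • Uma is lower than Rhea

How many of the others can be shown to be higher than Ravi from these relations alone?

Directly above Ravi: Yosef, Soren.
One step further: Cleo (3 so far).
One step further: Udo (4 so far).
No other element is forced above Ravi by the given relations, so the count is 4.

4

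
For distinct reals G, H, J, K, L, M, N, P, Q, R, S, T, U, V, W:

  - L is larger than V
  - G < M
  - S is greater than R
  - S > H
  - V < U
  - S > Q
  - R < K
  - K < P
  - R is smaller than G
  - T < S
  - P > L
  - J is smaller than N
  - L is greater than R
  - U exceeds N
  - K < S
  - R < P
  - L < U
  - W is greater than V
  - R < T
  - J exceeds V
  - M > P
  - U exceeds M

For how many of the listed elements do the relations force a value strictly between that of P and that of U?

The relations place P below U. An element lies strictly between them when it is forced above P and also forced below U.
Above P: {M}. Below U: {R, V, J, L, N, K, G, M}.
Intersection: {M} — 1.

1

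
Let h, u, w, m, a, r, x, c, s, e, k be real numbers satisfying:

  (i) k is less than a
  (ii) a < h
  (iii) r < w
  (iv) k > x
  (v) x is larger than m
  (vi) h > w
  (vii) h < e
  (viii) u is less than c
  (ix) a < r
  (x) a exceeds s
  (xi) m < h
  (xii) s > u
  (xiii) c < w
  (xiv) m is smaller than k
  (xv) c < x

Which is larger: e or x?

e

Following the relations from x: x < k < a < r < w < h < e.
So x < e; e is the larger of the two.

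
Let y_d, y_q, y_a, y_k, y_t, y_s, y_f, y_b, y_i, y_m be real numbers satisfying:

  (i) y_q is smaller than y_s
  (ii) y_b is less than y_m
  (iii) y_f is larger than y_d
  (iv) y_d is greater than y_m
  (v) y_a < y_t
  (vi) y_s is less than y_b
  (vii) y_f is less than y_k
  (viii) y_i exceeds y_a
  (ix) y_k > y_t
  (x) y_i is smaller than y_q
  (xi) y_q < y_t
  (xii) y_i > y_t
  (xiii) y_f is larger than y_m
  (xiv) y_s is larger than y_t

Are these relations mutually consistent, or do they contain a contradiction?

Chaining the given relations yields y_i < y_q < y_t, so y_i < y_t. But one relation states y_t < y_i. These cannot both hold.

inconsistent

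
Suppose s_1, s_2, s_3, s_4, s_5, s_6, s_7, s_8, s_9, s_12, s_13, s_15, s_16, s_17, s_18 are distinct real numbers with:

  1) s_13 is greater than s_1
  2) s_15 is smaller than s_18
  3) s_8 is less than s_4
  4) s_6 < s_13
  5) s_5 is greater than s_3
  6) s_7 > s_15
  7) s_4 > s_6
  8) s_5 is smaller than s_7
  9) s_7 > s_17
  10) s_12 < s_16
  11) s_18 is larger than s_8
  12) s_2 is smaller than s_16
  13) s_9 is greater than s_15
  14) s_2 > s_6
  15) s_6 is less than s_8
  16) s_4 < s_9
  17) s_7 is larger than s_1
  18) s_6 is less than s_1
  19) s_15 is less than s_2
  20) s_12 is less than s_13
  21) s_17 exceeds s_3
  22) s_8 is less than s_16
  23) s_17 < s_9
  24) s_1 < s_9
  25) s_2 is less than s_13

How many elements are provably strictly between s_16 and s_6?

2

The relations place s_6 below s_16. An element lies strictly between them when it is forced above s_6 and also forced below s_16.
Above s_6: {s_8, s_4, s_1, s_2, s_13, s_18, s_9, s_7}. Below s_16: {s_15, s_8, s_2, s_12}.
Intersection: {s_8, s_2} — 2.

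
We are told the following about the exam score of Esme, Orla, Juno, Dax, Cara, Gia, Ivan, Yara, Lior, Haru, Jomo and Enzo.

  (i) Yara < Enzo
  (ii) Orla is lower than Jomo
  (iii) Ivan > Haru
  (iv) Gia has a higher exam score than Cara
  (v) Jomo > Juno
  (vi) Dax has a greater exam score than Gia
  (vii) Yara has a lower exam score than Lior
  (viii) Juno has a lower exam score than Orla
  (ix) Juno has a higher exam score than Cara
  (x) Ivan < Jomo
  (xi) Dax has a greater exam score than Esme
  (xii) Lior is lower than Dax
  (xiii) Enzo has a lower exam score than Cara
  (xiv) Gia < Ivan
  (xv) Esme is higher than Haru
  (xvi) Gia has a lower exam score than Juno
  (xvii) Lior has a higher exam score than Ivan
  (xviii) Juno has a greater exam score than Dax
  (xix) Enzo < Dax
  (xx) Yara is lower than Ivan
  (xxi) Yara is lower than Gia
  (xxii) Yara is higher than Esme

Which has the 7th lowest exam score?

Ivan

Piecing the relations together gives one ordering: Haru < Esme < Yara < Enzo < Cara < Gia < Ivan < Lior < Dax < Juno < Orla < Jomo.
The 7th smallest is Ivan.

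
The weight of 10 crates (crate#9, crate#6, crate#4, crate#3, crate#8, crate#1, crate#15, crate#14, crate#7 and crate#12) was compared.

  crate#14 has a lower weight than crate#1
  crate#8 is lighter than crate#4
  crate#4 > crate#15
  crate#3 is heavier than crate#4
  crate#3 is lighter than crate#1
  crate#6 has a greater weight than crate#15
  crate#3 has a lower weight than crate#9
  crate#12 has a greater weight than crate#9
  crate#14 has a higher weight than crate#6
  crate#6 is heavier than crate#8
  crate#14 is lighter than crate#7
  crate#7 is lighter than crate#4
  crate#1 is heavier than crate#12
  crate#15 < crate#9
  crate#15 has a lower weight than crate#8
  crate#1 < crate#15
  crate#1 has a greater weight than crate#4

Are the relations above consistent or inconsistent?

inconsistent

Chaining the given relations yields crate#15 < crate#8 < crate#6 < crate#14 < crate#7 < crate#4 < crate#3 < crate#9 < crate#12 < crate#1, so crate#15 < crate#1. But one relation states crate#1 < crate#15. These cannot both hold.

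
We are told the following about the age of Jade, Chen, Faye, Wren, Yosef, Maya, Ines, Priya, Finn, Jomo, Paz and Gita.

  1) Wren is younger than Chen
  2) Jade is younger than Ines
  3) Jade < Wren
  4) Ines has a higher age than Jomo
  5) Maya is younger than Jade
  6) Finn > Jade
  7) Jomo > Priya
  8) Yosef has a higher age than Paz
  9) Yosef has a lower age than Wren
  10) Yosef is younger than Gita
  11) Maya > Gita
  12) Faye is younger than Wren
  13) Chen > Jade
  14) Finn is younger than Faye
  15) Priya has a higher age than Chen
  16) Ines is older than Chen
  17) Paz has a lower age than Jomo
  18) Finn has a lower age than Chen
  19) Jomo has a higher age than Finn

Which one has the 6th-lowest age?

Piecing the relations together gives one ordering: Paz < Yosef < Gita < Maya < Jade < Finn < Faye < Wren < Chen < Priya < Jomo < Ines.
Counting 6 from the smallest end gives Finn.

Finn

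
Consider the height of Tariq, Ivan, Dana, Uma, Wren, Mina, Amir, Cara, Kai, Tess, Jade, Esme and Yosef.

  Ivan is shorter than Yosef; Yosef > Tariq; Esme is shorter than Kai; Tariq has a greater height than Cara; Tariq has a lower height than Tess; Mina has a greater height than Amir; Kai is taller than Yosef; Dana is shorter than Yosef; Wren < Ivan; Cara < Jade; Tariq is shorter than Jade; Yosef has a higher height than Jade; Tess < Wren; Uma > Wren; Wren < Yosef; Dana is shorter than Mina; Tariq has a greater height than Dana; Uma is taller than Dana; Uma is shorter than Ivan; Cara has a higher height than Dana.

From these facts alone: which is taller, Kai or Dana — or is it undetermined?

Kai

Dana < Cara < Tariq < Tess < Wren < Uma < Ivan < Yosef < Kai, by transitivity through Cara, Tariq, Tess, Wren, Uma, Ivan, Yosef.
So Kai is taller.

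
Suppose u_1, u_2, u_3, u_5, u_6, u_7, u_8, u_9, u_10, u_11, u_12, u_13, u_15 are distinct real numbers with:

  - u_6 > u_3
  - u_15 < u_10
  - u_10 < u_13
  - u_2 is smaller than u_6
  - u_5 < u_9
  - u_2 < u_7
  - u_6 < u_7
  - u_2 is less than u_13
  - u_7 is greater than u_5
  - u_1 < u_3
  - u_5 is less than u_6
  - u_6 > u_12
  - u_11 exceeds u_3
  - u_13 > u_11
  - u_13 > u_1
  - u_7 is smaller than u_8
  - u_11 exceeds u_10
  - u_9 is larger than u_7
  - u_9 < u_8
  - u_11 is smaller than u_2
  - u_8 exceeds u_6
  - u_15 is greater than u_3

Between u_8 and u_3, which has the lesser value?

u_3

Following the relations from u_3: u_3 < u_15 < u_10 < u_11 < u_2 < u_6 < u_7 < u_8.
So u_3 < u_8; u_3 is the smaller of the two.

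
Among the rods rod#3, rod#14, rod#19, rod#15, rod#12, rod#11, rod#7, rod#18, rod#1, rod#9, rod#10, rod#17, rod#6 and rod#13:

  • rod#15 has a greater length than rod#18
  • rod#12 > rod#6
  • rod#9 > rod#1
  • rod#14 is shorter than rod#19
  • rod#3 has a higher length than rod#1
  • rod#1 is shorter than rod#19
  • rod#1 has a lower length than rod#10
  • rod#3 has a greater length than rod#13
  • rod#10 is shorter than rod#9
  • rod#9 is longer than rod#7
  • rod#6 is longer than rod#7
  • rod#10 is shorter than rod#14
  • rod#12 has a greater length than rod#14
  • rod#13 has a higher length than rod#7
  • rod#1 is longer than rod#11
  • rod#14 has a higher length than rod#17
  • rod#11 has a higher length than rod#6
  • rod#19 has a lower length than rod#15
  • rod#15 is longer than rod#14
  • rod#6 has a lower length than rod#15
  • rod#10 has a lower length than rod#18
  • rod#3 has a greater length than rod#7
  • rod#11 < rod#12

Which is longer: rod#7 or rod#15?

rod#15

The relevant relations are rod#7 < rod#6; rod#6 < rod#11; rod#11 < rod#1; rod#1 < rod#10; rod#10 < rod#14; rod#14 < rod#19; rod#19 < rod#15.
Together: rod#7 < rod#6 < rod#11 < rod#1 < rod#10 < rod#14 < rod#19 < rod#15.
So rod#7 < rod#15; rod#15 is the longer of the two.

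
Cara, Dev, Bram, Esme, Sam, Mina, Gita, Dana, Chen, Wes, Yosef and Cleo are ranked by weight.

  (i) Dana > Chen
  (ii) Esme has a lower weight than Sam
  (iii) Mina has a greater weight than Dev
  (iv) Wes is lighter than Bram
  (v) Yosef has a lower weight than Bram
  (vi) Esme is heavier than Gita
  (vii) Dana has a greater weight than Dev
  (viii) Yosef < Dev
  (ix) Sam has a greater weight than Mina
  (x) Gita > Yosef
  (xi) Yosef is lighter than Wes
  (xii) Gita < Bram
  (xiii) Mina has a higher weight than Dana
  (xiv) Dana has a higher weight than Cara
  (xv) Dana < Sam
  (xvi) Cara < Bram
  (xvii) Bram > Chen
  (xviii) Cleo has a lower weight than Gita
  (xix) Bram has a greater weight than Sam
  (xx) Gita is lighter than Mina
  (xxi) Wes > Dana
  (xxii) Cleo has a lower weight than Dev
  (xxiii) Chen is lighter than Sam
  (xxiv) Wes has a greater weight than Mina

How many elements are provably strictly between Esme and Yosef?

1

Chaining upward from Yosef reaches: Dev, Gita, Dana, Mina, Wes, Sam, Bram.
Chaining downward from Esme reaches: Cleo, Gita.
Strictly between Yosef and Esme are those in both lists: Gita — 1 element.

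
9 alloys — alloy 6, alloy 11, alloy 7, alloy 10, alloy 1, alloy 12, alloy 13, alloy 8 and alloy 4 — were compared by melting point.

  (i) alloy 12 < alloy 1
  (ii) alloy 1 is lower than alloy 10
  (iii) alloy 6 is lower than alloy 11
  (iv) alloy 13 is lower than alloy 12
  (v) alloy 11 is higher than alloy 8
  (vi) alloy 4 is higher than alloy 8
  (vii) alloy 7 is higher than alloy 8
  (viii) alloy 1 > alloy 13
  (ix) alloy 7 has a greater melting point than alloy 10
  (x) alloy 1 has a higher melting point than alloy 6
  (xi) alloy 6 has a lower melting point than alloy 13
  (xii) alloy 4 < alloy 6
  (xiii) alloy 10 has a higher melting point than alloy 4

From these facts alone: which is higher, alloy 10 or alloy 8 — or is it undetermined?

alloy 10

Link the given pairs in sequence: alloy 8 < alloy 4; alloy 4 < alloy 6; alloy 6 < alloy 13; alloy 13 < alloy 12; alloy 12 < alloy 1; alloy 1 < alloy 10.
Chaining these gives alloy 8 < alloy 4 < alloy 6 < alloy 13 < alloy 12 < alloy 1 < alloy 10.
So alloy 10 is higher.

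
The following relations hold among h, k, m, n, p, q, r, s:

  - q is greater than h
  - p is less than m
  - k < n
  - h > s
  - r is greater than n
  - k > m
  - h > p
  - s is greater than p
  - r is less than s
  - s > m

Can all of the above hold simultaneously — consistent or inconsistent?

Every relation is compatible with p < m < k < n < r < s < h < q; the set is consistent.

consistent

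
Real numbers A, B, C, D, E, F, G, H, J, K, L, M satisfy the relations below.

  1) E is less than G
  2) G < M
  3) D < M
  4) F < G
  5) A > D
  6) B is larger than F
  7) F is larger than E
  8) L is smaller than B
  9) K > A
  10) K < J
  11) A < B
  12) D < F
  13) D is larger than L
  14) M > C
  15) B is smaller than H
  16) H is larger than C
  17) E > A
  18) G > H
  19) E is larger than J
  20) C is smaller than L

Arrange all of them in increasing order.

C < L < D < A < K < J < E < F < B < H < G < M

The consecutive links are each given: C < L; L < D; D < A; A < K; K < J; J < E; E < F; F < B; B < H; H < G; G < M.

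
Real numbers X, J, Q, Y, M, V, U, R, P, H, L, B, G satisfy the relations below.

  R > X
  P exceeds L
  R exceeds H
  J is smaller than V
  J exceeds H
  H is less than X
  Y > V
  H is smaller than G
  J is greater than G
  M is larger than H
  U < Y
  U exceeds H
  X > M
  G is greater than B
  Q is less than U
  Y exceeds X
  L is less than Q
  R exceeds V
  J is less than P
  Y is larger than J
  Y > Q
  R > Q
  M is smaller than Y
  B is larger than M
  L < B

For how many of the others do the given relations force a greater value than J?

4

From J the given relations immediately reach P, V, Y.
From those, R — 4 in total.
No other element is forced above J by the given relations, so the count is 4.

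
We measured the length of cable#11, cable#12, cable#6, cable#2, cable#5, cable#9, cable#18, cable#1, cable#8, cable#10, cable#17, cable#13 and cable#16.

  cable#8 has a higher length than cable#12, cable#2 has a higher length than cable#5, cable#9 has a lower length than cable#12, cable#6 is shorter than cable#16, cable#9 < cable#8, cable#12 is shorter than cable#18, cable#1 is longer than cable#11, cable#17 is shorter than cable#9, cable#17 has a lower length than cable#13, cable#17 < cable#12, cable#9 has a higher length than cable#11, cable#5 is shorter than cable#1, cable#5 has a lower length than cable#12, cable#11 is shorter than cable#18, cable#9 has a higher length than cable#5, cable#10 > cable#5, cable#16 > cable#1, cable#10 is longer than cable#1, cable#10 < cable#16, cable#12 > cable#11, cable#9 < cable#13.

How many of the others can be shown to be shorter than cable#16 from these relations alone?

5

Directly below cable#16: cable#6, cable#1, cable#10.
One step further: cable#5, cable#11 (5 so far).
Nothing else is reachable below cable#16; 5 in all.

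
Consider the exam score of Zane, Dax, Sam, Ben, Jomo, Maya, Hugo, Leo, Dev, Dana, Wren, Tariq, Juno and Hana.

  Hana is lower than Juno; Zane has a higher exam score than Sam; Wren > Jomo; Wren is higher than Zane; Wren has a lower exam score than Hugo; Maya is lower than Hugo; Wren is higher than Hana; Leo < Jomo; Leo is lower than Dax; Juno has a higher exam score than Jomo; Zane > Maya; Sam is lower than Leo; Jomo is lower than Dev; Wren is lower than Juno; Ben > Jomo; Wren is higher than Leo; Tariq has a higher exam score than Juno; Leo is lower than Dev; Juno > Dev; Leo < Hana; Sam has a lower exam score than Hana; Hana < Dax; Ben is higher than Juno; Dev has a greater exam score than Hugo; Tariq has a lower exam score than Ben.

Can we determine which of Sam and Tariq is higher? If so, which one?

Sam < Leo and Leo < Jomo give Sam < Jomo.
With Jomo < Wren: Sam < Leo < Jomo < Wren.
With Wren < Hugo: Sam < Leo < Jomo < Wren < Hugo.
Then Hugo < Dev extends the chain to Dev.
Then Dev < Juno extends the chain to Juno.
With Juno < Tariq: Sam < Leo < Jomo < Wren < Hugo < Dev < Juno < Tariq.
So Tariq is higher.

Tariq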